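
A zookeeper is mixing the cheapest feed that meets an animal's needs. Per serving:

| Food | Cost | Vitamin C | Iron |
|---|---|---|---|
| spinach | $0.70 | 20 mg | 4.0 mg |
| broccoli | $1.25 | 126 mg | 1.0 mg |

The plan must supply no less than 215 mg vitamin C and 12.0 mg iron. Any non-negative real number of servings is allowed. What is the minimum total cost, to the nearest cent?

An LP optimum is at a vertex; with two nutrient constraints at most two foods are used. Check each candidate.
spinach only: max(215/20, 12.0/4.0) = 10.75 servings → $7.53.
broccoli only: max(215/126, 12.0/1.0) = 12 servings → $15.00.
spinach + broccoli with both tight: 2.68 servings and 1.281 servings → $3.48.
Cheapest feasible corner: $3.48.

$3.48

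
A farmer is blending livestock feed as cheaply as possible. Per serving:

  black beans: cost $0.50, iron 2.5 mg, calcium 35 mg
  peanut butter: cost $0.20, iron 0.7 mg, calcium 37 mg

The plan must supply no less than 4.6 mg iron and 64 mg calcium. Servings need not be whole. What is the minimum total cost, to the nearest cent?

$0.92

A basic optimal solution has at most two foods positive. Try each food alone and each pair with both targets met exactly.
black beans only: max(4.6/2.5, 64/35) = 1.84 servings → $0.92.
peanut butter only: max(4.6/0.7, 64/37) = 6.571 servings → $1.31.
black beans + peanut butter: the both-tight solution has a negative serving — not a feasible corner.
So the least-cost plan costs $0.92.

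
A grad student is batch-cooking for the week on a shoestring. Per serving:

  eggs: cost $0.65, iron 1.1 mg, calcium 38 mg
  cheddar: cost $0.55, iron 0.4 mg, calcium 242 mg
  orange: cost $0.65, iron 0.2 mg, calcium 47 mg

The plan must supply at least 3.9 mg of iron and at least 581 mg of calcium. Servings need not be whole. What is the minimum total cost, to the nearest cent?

Minimising a linear cost over {iron ≥ 3.9, calcium ≥ 581, servings ≥ 0} — the optimum is at a vertex, using one or two foods.
eggs only: max(3.9/1.1, 581/38) = 15.29 servings → $9.94.
cheddar only: max(3.9/0.4, 581/242) = 9.75 servings → $5.36.
orange only: max(3.9/0.2, 581/47) = 19.5 servings → $12.68.
eggs + cheddar with both tight: 2.834 servings and 1.956 servings → $2.92.
eggs + orange with both tight: 1.522 servings and 11.13 servings → $8.22.
cheddar + orange: the both-tight solution has a negative serving — not a feasible corner.
Cheapest feasible corner: $2.92.

$2.92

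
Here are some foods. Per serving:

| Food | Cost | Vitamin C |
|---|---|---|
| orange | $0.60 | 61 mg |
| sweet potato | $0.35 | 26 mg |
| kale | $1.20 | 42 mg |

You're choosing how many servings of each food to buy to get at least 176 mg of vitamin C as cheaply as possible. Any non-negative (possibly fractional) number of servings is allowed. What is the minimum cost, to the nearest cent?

$1.73

Cost per mg of vitamin C: orange $0.0098, sweet potato $0.0135, kale $0.0286.
With no serving limits, use only orange: 176 mg / 61 mg = 2.885 servings × $0.60 = $1.73.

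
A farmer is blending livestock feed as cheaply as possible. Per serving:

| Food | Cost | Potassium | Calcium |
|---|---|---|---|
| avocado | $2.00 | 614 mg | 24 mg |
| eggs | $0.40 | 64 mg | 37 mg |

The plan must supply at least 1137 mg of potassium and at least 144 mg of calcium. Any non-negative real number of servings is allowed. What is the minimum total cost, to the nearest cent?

Compare the cost at each extreme point of the feasible region.
avocado only: max(1137/614, 144/24) = 6 servings → $12.00.
eggs only: max(1137/64, 144/37) = 17.77 servings → $7.11.
avocado + eggs with both tight: 1.551 servings and 2.886 servings → $4.26.
Cheapest feasible corner: $4.26.

$4.26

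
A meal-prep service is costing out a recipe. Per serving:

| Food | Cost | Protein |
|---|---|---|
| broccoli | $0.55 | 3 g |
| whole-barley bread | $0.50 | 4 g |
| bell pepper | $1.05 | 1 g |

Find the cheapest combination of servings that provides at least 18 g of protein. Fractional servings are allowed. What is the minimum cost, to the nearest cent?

$2.25

Cost per g of protein: whole-barley bread $0.1250, broccoli $0.1833, bell pepper $1.0500.
With no serving limits, use only whole-barley bread: 18 g / 4 g = 4.5 servings × $0.50 = $2.25.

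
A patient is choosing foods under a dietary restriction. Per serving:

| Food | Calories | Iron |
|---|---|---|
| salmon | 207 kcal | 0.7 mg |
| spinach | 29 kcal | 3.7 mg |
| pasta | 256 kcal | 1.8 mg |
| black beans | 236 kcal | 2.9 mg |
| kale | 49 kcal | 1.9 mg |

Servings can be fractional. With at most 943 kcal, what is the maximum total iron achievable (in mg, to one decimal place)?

120.3 mg

Iron per kcal: spinach 0.1276, kale 0.03878, black beans 0.01229, pasta 0.007031, salmon 0.003382.
With no serving limits, spend the whole calories allowance on spinach: 943 kcal / 29 kcal × 3.7 mg = 120.3 mg.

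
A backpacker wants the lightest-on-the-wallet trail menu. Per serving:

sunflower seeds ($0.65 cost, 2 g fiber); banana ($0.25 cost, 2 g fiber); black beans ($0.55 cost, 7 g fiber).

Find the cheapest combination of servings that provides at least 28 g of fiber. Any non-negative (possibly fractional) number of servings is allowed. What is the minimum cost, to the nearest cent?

$2.20

Cost per g of fiber: black beans $0.0786, banana $0.1250, sunflower seeds $0.3250.
With no serving limits, use only black beans: 28 g / 7 g = 4 servings × $0.55 = $2.20.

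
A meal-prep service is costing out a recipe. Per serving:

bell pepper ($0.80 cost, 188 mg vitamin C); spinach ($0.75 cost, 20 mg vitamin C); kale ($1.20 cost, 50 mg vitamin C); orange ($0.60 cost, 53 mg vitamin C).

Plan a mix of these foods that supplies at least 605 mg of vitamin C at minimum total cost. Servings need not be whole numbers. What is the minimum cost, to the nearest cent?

Cost per mg of vitamin C: bell pepper $0.0043, orange $0.0113, kale $0.0240, spinach $0.0375.
With no serving limits, use only bell pepper: 605 mg / 188 mg = 3.218 servings × $0.80 = $2.57.

$2.57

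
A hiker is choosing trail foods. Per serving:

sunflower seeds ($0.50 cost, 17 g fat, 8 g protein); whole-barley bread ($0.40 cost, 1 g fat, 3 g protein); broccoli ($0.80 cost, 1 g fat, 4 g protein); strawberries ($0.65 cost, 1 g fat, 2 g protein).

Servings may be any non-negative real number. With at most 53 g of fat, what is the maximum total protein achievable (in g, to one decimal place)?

Protein per g fat: broccoli 4, whole-barley bread 3, strawberries 2, sunflower seeds 0.4706.
With no serving limits, spend the whole fat allowance on broccoli: 53 g / 1 g × 4 g = 212.0 g.

212.0 g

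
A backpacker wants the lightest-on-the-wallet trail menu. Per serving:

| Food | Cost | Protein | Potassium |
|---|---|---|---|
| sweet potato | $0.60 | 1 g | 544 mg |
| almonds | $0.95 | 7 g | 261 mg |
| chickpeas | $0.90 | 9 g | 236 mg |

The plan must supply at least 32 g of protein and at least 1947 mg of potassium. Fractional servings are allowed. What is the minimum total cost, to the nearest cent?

$4.27

Check every corner: each single food scaled to meet both minima, and each pair solved so both constraints bind.
sweet potato only: max(32/1, 1947/544) = 32 servings → $19.20.
almonds only: max(32/7, 1947/261) = 7.46 servings → $7.09.
chickpeas only: max(32/9, 1947/236) = 8.25 servings → $7.42.
sweet potato + almonds with both tight: 1.488 servings and 4.359 servings → $5.03.
sweet potato + chickpeas with both tight: 2.14 servings and 3.318 servings → $4.27.
almonds + chickpeas: intersection lies outside the first quadrant.
Cheapest feasible corner: $4.27.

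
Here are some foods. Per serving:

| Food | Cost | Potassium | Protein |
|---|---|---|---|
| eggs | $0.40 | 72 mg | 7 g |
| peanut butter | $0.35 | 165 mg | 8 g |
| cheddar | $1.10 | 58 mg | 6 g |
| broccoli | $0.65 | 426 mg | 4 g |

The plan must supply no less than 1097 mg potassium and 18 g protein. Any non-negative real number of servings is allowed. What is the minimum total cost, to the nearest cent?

$1.79

eggs only: max(1097/72, 18/7) = 15.24 servings → $6.09.
peanut butter only: max(1097/165, 18/8) = 6.648 servings → $2.33.
cheddar only: max(1097/58, 18/6) = 18.91 servings → $20.81.
broccoli only: max(1097/426, 18/4) = 4.5 servings → $2.92.
eggs + peanut butter: intersection lies outside the first quadrant.
eggs + cheddar with both targets exact would need a negative amount; discard.
eggs + broccoli with both tight: 1.218 servings and 2.369 servings → $2.03.
peanut butter + cheddar: intersection lies outside the first quadrant.
peanut butter + broccoli with both tight: 1.194 servings and 2.113 servings → $1.79.
cheddar + broccoli with both tight: 1.411 servings and 2.383 servings → $3.10.
The minimum over all feasible corners is $1.79.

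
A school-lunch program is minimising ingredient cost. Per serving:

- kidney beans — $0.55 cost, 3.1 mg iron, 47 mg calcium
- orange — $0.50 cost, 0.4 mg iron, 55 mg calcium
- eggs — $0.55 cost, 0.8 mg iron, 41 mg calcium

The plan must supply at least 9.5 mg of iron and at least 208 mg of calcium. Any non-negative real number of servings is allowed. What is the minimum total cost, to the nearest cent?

For a min-cost LP with two ≥-constraints, a basic feasible solution has at most two positive variables.
kidney beans only: max(9.5/3.1, 208/47) = 4.426 servings → $2.43.
orange only: max(9.5/0.4, 208/55) = 23.75 servings → $11.88.
eggs only: max(9.5/0.8, 208/41) = 11.88 servings → $6.53.
kidney beans + orange with both tight: 2.896 servings and 1.307 servings → $2.25.
kidney beans + eggs with both tight: 2.493 servings and 2.216 servings → $2.59.
orange + eggs: intersection lies outside the first quadrant.
So the least-cost plan costs $2.25.

$2.25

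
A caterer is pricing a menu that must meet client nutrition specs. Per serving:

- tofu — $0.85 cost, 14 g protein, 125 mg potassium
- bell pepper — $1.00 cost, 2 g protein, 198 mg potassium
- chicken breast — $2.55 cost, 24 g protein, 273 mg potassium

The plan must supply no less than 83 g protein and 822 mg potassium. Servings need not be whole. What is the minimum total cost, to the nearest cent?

A basic optimal solution has at most two foods positive. Try each food alone and each pair with both targets met exactly.
tofu only: max(83/14, 822/125) = 6.576 servings → $5.59.
bell pepper only: max(83/2, 822/198) = 41.5 servings → $41.50.
chicken breast only: max(83/24, 822/273) = 3.458 servings → $8.82.
tofu + bell pepper with both tight: 5.864 servings and 0.4492 servings → $5.43.
tofu + chicken breast with both tight: 3.566 servings and 1.378 servings → $6.55.
bell pepper + chicken breast with both targets exact would need a negative amount; discard.
The minimum over all feasible corners is $5.43.

$5.43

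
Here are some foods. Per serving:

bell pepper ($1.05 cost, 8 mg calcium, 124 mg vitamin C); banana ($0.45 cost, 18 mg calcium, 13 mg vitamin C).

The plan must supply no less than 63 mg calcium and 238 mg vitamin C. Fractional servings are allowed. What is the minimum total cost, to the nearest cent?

$2.96

This is a tiny linear program; its minimum lies at a vertex of the feasible set. List the vertices and price them.
bell pepper only: max(63/8, 238/124) = 7.875 servings → $8.27.
banana only: max(63/18, 238/13) = 18.31 servings → $8.24.
bell pepper + banana with both tight: 1.628 servings and 2.776 servings → $2.96.
Cheapest feasible corner: $2.96.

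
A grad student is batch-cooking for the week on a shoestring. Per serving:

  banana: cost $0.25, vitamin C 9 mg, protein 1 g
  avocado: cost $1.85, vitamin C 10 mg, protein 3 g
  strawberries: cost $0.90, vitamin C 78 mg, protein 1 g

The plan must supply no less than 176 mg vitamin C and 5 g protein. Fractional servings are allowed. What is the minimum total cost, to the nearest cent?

$2.48

Compare the cost at each extreme point of the feasible region.
banana only: max(176/9, 5/1) = 19.56 servings → $4.89.
avocado only: max(176/10, 5/3) = 17.6 servings → $32.56.
strawberries only: max(176/78, 5/1) = 5 servings → $4.50.
banana + avocado: intersection lies outside the first quadrant.
banana + strawberries with both tight: 3.101 servings and 1.899 servings → $2.48.
avocado + strawberries with both tight: 0.9554 servings and 2.134 servings → $3.69.
Cheapest feasible corner: $2.48.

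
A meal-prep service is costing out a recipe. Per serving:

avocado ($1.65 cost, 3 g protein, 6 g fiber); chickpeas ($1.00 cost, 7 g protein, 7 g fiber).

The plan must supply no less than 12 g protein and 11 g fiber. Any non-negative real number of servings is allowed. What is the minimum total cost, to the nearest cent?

$1.71

Compare the cost at each extreme point of the feasible region.
avocado only: max(12/3, 11/6) = 4 servings → $6.60.
chickpeas only: max(12/7, 11/7) = 1.714 servings → $1.71.
avocado + chickpeas with both targets exact would need a negative amount; discard.
The minimum over all feasible corners is $1.71.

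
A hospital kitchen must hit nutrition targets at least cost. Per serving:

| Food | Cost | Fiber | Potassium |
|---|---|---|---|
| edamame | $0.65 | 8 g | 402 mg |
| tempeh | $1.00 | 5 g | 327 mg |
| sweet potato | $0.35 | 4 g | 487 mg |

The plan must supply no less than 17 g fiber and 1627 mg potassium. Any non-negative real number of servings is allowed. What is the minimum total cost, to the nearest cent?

$1.45

Check every corner: each single food scaled to meet both minima, and each pair solved so both constraints bind.
edamame only: max(17/8, 1627/402) = 4.047 servings → $2.63.
tempeh only: max(17/5, 1627/327) = 4.976 servings → $4.98.
sweet potato only: max(17/4, 1627/487) = 4.25 servings → $1.49.
edamame + tempeh with both targets exact would need a negative amount; discard.
edamame + sweet potato with both tight: 0.774 servings and 2.702 servings → $1.45.
tempeh + sweet potato with both tight: 1.571 servings and 2.286 servings → $2.37.
The minimum over all feasible corners is $1.45.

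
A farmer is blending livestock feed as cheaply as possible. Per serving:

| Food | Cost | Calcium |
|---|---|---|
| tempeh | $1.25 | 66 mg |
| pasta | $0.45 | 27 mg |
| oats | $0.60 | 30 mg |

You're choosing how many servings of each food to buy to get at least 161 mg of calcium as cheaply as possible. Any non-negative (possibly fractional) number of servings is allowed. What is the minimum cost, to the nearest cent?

$2.68

Cost per mg of calcium: pasta $0.0167, tempeh $0.0189, oats $0.0200.
With no serving limits, use only pasta: 161 mg / 27 mg = 5.963 servings × $0.45 = $2.68.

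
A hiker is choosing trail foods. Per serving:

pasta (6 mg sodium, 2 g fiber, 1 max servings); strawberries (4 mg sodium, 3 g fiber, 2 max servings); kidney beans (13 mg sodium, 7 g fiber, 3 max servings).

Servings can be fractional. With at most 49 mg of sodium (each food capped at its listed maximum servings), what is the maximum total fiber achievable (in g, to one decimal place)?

Fiber per mg sodium: strawberries 0.75, kidney beans 0.5385, pasta 0.3333.
Take 2 servings of strawberries: uses 8 mg sodium, +6.0 g fiber (running total 6.0 g).
Take 3 servings of kidney beans: uses 39 mg sodium, +21.0 g fiber (running total 27.0 g).
Take 0.3333 servings of pasta: uses 2 mg sodium, +0.7 g fiber (running total 27.7 g).
Filling greedily by fiber-per-mg sodium is optimal for one linear limit, giving 27.7 g.

27.7 g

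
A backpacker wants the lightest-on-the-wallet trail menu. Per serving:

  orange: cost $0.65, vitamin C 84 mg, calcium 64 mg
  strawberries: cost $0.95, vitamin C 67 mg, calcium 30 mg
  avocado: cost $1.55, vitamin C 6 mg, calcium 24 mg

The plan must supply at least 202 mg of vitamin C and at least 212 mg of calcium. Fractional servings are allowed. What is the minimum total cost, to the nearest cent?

$2.15

This is a tiny linear program; its minimum lies at a vertex of the feasible set. List the vertices and price them.
orange only: max(202/84, 212/64) = 3.312 servings → $2.15.
strawberries only: max(202/67, 212/30) = 7.067 servings → $6.71.
avocado only: max(202/6, 212/24) = 33.67 servings → $52.18.
orange + strawberries with both targets exact would need a negative amount; discard.
orange + avocado with both tight: 2.191 servings and 2.99 servings → $6.06.
strawberries + avocado with both tight: 2.504 servings and 5.703 servings → $11.22.
The minimum over all feasible corners is $2.15.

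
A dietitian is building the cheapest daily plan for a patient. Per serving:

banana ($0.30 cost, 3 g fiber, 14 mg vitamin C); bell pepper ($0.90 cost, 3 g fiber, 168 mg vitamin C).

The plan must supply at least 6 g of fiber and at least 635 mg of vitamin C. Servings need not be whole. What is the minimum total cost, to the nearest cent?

$3.40

Check every corner: each single food scaled to meet both minima, and each pair solved so both constraints bind.
banana only: max(6/3, 635/14) = 45.36 servings → $13.61.
bell pepper only: max(6/3, 635/168) = 3.78 servings → $3.40.
banana + bell pepper: the both-tight solution has a negative serving — not a feasible corner.
So the least-cost plan costs $3.40.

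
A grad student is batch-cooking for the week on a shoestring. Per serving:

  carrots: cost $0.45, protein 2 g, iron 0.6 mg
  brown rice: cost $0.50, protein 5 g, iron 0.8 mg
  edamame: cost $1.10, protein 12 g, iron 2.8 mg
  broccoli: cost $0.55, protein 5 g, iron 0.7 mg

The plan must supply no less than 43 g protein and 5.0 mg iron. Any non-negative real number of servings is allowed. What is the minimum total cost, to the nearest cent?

Two binding constraints pin down two serving amounts, so the optimal mix uses at most two foods. The candidates are each food alone (scaled to the tighter of protein/iron) and each pair with both constraints tight.
carrots only: max(43/2, 5.0/0.6) = 21.5 servings → $9.68.
brown rice only: max(43/5, 5.0/0.8) = 8.6 servings → $4.30.
edamame only: max(43/12, 5.0/2.8) = 3.583 servings → $3.94.
broccoli only: max(43/5, 5.0/0.7) = 8.6 servings → $4.73.
carrots + brown rice with both targets exact would need a negative amount; discard.
carrots + edamame with both targets exact would need a negative amount; discard.
carrots + broccoli: the both-tight solution has a negative serving — not a feasible corner.
brown rice + edamame with both targets exact would need a negative amount; discard.
brown rice + broccoli: intersection lies outside the first quadrant.
edamame + broccoli with both targets exact would need a negative amount; discard.
The minimum over all feasible corners is $3.94.

$3.94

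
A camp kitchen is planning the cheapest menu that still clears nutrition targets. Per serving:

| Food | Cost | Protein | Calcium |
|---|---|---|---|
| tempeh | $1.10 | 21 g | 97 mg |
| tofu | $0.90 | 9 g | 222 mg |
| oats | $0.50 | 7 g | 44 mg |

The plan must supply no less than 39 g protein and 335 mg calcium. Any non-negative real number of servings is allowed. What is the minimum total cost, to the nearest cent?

$2.41

tempeh only: max(39/21, 335/97) = 3.454 servings → $3.80.
tofu only: max(39/9, 335/222) = 4.333 servings → $3.90.
oats only: max(39/7, 335/44) = 7.614 servings → $3.81.
tempeh + tofu with both tight: 1.489 servings and 0.8583 servings → $2.41.
tempeh + oats: intersection lies outside the first quadrant.
tofu + oats with both tight: 0.5432 servings and 4.873 servings → $2.93.
The minimum over all feasible corners is $2.41.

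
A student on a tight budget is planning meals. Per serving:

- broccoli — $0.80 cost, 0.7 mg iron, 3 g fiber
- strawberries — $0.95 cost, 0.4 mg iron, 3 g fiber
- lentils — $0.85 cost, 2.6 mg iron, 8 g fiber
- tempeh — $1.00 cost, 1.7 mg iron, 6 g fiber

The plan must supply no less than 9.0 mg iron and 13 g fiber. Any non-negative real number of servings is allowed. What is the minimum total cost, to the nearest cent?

broccoli only: max(9.0/0.7, 13/3) = 12.86 servings → $10.29.
strawberries only: max(9.0/0.4, 13/3) = 22.5 servings → $21.38.
lentils only: max(9.0/2.6, 13/8) = 3.462 servings → $2.94.
tempeh only: max(9.0/1.7, 13/6) = 5.294 servings → $5.29.
broccoli + strawberries with both targets exact would need a negative amount; discard.
broccoli + lentils: the both-tight solution has a negative serving — not a feasible corner.
broccoli + tempeh with both targets exact would need a negative amount; discard.
strawberries + lentils with both targets exact would need a negative amount; discard.
strawberries + tempeh: the both-tight solution has a negative serving — not a feasible corner.
lentils + tempeh with both targets exact would need a negative amount; discard.
Cheapest feasible corner: $2.94.

$2.94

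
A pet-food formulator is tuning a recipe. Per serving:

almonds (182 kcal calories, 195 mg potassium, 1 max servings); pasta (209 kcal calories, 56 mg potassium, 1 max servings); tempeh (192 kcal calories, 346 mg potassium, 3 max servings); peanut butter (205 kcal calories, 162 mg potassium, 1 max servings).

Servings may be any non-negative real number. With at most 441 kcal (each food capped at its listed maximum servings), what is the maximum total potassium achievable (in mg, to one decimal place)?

794.7 mg

Potassium per kcal: tempeh 1.802, almonds 1.071, peanut butter 0.7902, pasta 0.2679.
Take 2.297 servings of tempeh: uses 441 kcal, +794.7 mg potassium (running total 794.7 mg).
Greedy by best ratio exhausts the calories allowance optimally: 794.7 mg.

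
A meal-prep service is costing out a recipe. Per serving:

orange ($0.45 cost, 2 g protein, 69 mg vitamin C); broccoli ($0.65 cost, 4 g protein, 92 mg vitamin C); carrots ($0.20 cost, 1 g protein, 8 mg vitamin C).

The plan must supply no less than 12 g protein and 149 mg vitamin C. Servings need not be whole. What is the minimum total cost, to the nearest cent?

The cheapest plan sits at a corner of the feasible region — with two constraints it uses at most two foods.
orange only: max(12/2, 149/69) = 6 servings → $2.70.
broccoli only: max(12/4, 149/92) = 3 servings → $1.95.
carrots only: max(12/1, 149/8) = 18.62 servings → $3.73.
orange + broccoli: intersection lies outside the first quadrant.
orange + carrots with both tight: 1 serving and 10 servings → $2.45.
broccoli + carrots with both tight: 0.8833 servings and 8.467 servings → $2.27.
So the least-cost plan costs $1.95.

$1.95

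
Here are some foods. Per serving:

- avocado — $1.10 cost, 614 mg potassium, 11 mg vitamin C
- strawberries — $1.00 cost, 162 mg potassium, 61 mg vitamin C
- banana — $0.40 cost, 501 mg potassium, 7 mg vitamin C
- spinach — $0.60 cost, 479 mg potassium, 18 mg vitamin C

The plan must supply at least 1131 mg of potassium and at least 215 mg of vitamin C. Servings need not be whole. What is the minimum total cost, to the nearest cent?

A basic optimal solution has at most two foods positive. Try each food alone and each pair with both targets met exactly.
avocado only: max(1131/614, 215/11) = 19.55 servings → $21.50.
strawberries only: max(1131/162, 215/61) = 6.981 servings → $6.98.
banana only: max(1131/501, 215/7) = 30.71 servings → $12.29.
spinach only: max(1131/479, 215/18) = 11.94 servings → $7.17.
avocado + strawberries with both tight: 0.9576 servings and 3.352 servings → $4.41.
avocado + banana: the both-tight solution has a negative serving — not a feasible corner.
avocado + spinach with both targets exact would need a negative amount; discard.
strawberries + banana with both tight: 3.391 servings and 1.161 servings → $3.86.
strawberries + spinach with both tight: 3.141 servings and 1.299 servings → $3.92.
banana + spinach: intersection lies outside the first quadrant.
Cheapest feasible corner: $3.86.

$3.86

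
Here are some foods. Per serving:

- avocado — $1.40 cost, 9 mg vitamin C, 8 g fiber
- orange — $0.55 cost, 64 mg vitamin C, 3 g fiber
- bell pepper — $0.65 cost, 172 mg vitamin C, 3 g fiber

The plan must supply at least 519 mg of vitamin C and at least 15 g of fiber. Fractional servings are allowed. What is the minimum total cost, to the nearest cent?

$2.93

Compare the cost at each extreme point of the feasible region.
avocado only: max(519/9, 15/8) = 57.67 servings → $80.73.
orange only: max(519/64, 15/3) = 8.109 servings → $4.46.
bell pepper only: max(519/172, 15/3) = 5 servings → $3.25.
avocado + orange with both targets exact would need a negative amount; discard.
avocado + bell pepper with both tight: 0.7583 servings and 2.978 servings → $3.00.
orange + bell pepper with both tight: 3.157 servings and 1.843 servings → $2.93.
The minimum over all feasible corners is $2.93.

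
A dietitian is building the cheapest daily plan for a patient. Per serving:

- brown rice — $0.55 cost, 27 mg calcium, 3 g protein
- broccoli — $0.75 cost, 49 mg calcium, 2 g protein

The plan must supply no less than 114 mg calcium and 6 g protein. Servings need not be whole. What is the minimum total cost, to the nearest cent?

$1.84

Minimising a linear cost over {calcium ≥ 114, protein ≥ 6, servings ≥ 0} — the optimum is at a vertex, using one or two foods.
brown rice only: max(114/27, 6/3) = 4.222 servings → $2.32.
broccoli only: max(114/49, 6/2) = 3 servings → $2.25.
brown rice + broccoli with both tight: 0.7097 servings and 1.935 servings → $1.84.
Cheapest feasible corner: $1.84.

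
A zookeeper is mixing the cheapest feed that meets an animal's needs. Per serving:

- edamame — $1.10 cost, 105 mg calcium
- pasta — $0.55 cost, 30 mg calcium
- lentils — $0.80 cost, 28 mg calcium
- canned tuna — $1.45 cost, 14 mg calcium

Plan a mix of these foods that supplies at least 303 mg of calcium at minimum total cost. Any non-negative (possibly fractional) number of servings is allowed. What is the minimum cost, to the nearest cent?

Cost per mg of calcium: edamame $0.0105, pasta $0.0183, lentils $0.0286, canned tuna $0.1036.
With no serving limits, use only edamame: 303 mg / 105 mg = 2.886 servings × $1.10 = $3.17.

$3.17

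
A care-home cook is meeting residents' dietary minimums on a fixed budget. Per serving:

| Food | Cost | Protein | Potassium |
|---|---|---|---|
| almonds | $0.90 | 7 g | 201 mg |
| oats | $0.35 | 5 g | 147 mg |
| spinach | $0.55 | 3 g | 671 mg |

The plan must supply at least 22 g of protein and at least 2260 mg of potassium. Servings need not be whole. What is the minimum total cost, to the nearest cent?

$2.48

Minimising a linear cost over {protein ≥ 22, potassium ≥ 2260, servings ≥ 0} — the optimum is at a vertex, using one or two foods.
almonds only: max(22/7, 2260/201) = 11.24 servings → $10.12.
oats only: max(22/5, 2260/147) = 15.37 servings → $5.38.
spinach only: max(22/3, 2260/671) = 7.333 servings → $4.03.
almonds + oats: intersection lies outside the first quadrant.
almonds + spinach with both tight: 1.95 servings and 2.784 servings → $3.29.
oats + spinach with both tight: 2.739 servings and 2.768 servings → $2.48.
Cheapest feasible corner: $2.48.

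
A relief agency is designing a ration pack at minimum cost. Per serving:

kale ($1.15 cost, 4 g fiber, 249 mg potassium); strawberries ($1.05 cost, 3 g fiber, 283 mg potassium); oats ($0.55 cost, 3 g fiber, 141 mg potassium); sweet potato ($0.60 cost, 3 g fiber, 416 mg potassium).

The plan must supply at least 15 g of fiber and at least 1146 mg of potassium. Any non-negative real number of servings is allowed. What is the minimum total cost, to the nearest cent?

kale only: max(15/4, 1146/249) = 4.602 servings → $5.29.
strawberries only: max(15/3, 1146/283) = 5 servings → $5.25.
oats only: max(15/3, 1146/141) = 8.128 servings → $4.47.
sweet potato only: max(15/3, 1146/416) = 5 servings → $3.00.
kale + strawberries with both tight: 2.096 servings and 2.205 servings → $4.73.
kale + oats: the both-tight solution has a negative serving — not a feasible corner.
kale + sweet potato with both tight: 3.056 servings and 0.9258 servings → $4.07.
strawberries + oats with both tight: 3.106 servings and 1.894 servings → $4.30.
strawberries + sweet potato with both targets exact would need a negative amount; discard.
oats + sweet potato with both tight: 3.396 servings and 1.604 servings → $2.83.
The minimum over all feasible corners is $2.83.

$2.83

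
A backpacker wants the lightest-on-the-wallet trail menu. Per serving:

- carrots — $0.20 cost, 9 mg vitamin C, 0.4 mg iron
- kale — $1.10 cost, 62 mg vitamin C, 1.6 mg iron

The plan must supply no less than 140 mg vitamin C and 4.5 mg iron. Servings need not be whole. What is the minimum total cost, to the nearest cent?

$2.70

Two binding constraints pin down two serving amounts, so the optimal mix uses at most two foods. The candidates are each food alone (scaled to the tighter of vitamin C/iron) and each pair with both constraints tight.
carrots only: max(140/9, 4.5/0.4) = 15.56 servings → $3.11.
kale only: max(140/62, 4.5/1.6) = 2.812 servings → $3.09.
carrots + kale with both tight: 5.288 servings and 1.49 servings → $2.70.
So the least-cost plan costs $2.70.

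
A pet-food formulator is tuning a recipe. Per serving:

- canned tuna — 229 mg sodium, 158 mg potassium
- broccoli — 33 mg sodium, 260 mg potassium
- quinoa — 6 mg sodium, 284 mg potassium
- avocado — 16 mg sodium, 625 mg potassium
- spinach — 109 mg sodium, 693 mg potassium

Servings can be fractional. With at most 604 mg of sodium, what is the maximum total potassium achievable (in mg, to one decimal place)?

Potassium per mg sodium: quinoa 47.33, avocado 39.06, broccoli 7.879, spinach 6.358, canned tuna 0.69.
With no serving limits, spend the whole sodium allowance on quinoa: 604 mg / 6 mg × 284 mg = 28589.3 mg.

28589.3 mg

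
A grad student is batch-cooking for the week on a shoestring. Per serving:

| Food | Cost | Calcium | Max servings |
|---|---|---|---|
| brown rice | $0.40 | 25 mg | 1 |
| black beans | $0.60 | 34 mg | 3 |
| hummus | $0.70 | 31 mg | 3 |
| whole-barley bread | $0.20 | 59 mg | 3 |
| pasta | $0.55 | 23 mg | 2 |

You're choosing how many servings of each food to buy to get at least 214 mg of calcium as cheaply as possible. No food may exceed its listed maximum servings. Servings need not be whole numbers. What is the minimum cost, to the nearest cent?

$1.21

Cost per mg of calcium: whole-barley bread $0.0034, brown rice $0.0160, black beans $0.0176, hummus $0.0226, pasta $0.0239.
Take 3 servings of whole-barley bread: +177.0 mg calcium for $0.60 (total $0.60, still need 37.0 mg).
Take 1 serving of brown rice: +25.0 mg calcium for $0.40 (total $1.00, still need 12.0 mg).
Take 0.3529 servings of black beans: +12.0 mg calcium for $0.21 (total $1.21, still need 0.0 mg).
Filling from the cheapest source first is optimal under one linear minimum: $1.21.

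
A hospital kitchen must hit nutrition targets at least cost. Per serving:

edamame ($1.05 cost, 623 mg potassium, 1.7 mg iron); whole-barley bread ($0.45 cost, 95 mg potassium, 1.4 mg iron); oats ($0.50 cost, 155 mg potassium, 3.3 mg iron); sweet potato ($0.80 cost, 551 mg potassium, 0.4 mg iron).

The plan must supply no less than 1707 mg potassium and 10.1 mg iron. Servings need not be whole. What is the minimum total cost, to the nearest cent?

$3.24

Minimising a linear cost over {potassium ≥ 1707, iron ≥ 10.1, servings ≥ 0} — the optimum is at a vertex, using one or two foods.
edamame only: max(1707/623, 10.1/1.7) = 5.941 servings → $6.24.
whole-barley bread only: max(1707/95, 10.1/1.4) = 17.97 servings → $8.09.
oats only: max(1707/155, 10.1/3.3) = 11.01 servings → $5.51.
sweet potato only: max(1707/551, 10.1/0.4) = 25.25 servings → $20.20.
edamame + whole-barley bread with both tight: 2.013 servings and 4.771 servings → $4.26.
edamame + oats with both tight: 2.269 servings and 1.892 servings → $3.33.
edamame + sweet potato with both targets exact would need a negative amount; discard.
whole-barley bread + oats: intersection lies outside the first quadrant.
whole-barley bread + sweet potato with both tight: 6.657 servings and 1.95 servings → $4.56.
oats + sweet potato with both tight: 2.78 servings and 2.316 servings → $3.24.
So the least-cost plan costs $3.24.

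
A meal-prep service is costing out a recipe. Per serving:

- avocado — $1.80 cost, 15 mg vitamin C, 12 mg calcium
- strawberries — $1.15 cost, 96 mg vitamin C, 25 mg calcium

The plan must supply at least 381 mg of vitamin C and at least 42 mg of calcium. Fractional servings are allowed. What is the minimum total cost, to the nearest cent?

avocado only: max(381/15, 42/12) = 25.4 servings → $45.72.
strawberries only: max(381/96, 42/25) = 3.969 servings → $4.56.
avocado + strawberries: the both-tight solution has a negative serving — not a feasible corner.
So the least-cost plan costs $4.56.

$4.56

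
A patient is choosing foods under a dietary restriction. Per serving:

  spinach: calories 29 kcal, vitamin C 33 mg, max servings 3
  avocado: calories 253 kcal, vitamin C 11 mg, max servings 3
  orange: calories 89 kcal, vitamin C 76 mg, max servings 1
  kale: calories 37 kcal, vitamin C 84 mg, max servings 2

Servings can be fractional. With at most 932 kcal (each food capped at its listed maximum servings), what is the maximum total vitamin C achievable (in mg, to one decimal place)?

Vitamin C per kcal: kale 2.27, spinach 1.138, orange 0.8539, avocado 0.04348.
Take 2 servings of kale: uses 74 kcal, +168.0 mg vitamin C (running total 168.0 mg).
Take 3 servings of spinach: uses 87 kcal, +99.0 mg vitamin C (running total 267.0 mg).
Take 1 serving of orange: uses 89 kcal, +76.0 mg vitamin C (running total 343.0 mg).
Take 2.696 servings of avocado: uses 682 kcal, +29.7 mg vitamin C (running total 372.7 mg).
Greedy by best ratio exhausts the calories allowance optimally: 372.7 mg.

372.7 mg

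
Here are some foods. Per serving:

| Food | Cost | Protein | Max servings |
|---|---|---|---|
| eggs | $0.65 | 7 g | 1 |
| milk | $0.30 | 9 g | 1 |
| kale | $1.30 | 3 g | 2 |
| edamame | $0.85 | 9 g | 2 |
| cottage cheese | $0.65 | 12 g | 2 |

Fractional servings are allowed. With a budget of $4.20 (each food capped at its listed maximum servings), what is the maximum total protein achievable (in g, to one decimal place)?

Protein per dollar: milk 30, cottage cheese 18.46, eggs 10.77, edamame 10.59, kale 2.308.
Take 1 serving of milk: spends $0.30, +9.0 g protein (running total 9.0 g).
Take 2 servings of cottage cheese: spends $1.30, +24.0 g protein (running total 33.0 g).
Take 1 serving of eggs: spends $0.65, +7.0 g protein (running total 40.0 g).
Take 2 servings of edamame: spends $1.70, +18.0 g protein (running total 58.0 g).
Take 0.1923 servings of kale: spends $0.25, +0.6 g protein (running total 58.6 g).
Filling greedily by protein-per-dollar is optimal for one linear limit, giving 58.6 g.

58.6 g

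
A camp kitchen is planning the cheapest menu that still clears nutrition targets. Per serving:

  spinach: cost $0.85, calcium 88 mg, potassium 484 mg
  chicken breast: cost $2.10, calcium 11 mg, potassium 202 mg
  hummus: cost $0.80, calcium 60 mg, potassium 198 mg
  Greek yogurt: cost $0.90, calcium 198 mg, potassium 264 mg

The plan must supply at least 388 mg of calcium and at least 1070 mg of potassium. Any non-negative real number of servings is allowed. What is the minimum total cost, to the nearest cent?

$2.44

spinach only: max(388/88, 1070/484) = 4.409 servings → $3.75.
chicken breast only: max(388/11, 1070/202) = 35.27 servings → $74.07.
hummus only: max(388/60, 1070/198) = 6.467 servings → $5.17.
Greek yogurt only: max(388/198, 1070/264) = 4.053 servings → $3.65.
spinach + chicken breast with both targets exact would need a negative amount; discard.
spinach + hummus with both targets exact would need a negative amount; discard.
spinach + Greek yogurt with both tight: 1.507 servings and 1.29 servings → $2.44.
chicken breast + hummus with both targets exact would need a negative amount; discard.
chicken breast + Greek yogurt with both tight: 2.95 servings and 1.796 servings → $7.81.
hummus + Greek yogurt with both tight: 4.684 servings and 0.5403 servings → $4.23.
Cheapest feasible corner: $2.44.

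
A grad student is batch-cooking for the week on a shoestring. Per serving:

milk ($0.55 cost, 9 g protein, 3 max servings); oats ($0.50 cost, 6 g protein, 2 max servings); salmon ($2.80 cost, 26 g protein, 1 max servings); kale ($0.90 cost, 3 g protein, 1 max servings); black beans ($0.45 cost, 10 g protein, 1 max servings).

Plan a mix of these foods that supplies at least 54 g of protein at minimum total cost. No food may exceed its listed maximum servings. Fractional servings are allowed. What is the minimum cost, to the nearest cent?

$3.64

Cost per g of protein: black beans $0.0450, milk $0.0611, oats $0.0833, salmon $0.1077, kale $0.3000.
Take 1 serving of black beans: +10.0 g protein for $0.45 (total $0.45, still need 44.0 g).
Take 3 servings of milk: +27.0 g protein for $1.65 (total $2.10, still need 17.0 g).
Take 2 servings of oats: +12.0 g protein for $1.00 (total $3.10, still need 5.0 g).
Take 0.1923 servings of salmon: +5.0 g protein for $0.54 (total $3.64, still need 0.0 g).
Filling from the cheapest source first is optimal under one linear minimum: $3.64.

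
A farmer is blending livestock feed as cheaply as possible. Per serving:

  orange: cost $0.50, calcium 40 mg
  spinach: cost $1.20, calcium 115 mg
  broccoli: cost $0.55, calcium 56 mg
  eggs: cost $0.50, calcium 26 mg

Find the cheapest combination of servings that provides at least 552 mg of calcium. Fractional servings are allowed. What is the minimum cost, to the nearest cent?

$5.42

Cost per mg of calcium: broccoli $0.0098, spinach $0.0104, orange $0.0125, eggs $0.0192.
With no serving limits, use only broccoli: 552 mg / 56 mg = 9.857 servings × $0.55 = $5.42.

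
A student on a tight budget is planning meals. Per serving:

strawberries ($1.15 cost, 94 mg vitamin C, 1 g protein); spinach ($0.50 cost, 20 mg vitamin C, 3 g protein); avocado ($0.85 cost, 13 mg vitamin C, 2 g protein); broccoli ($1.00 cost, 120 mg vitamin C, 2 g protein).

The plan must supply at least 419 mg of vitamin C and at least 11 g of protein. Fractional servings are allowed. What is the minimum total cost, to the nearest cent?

$3.99

strawberries only: max(419/94, 11/1) = 11 servings → $12.65.
spinach only: max(419/20, 11/3) = 20.95 servings → $10.47.
avocado only: max(419/13, 11/2) = 32.23 servings → $27.40.
broccoli only: max(419/120, 11/2) = 5.5 servings → $5.50.
strawberries + spinach with both tight: 3.958 servings and 2.347 servings → $5.73.
strawberries + avocado with both tight: 3.971 servings and 3.514 servings → $7.55.
strawberries + broccoli with both targets exact would need a negative amount; discard.
spinach + avocado with both targets exact would need a negative amount; discard.
spinach + broccoli with both tight: 1.506 servings and 3.241 servings → $3.99.
avocado + broccoli with both tight: 2.252 servings and 3.248 servings → $5.16.
So the least-cost plan costs $3.99.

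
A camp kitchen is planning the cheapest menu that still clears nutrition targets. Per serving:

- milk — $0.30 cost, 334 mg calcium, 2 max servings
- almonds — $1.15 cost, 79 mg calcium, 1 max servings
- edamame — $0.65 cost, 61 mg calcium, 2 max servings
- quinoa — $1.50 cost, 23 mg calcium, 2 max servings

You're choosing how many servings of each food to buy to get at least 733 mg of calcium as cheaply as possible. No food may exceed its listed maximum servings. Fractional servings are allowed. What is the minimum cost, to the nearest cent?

Cost per mg of calcium: milk $0.0009, edamame $0.0107, almonds $0.0146, quinoa $0.0652.
Take 2 servings of milk: +668.0 mg calcium for $0.60 (total $0.60, still need 65.0 mg).
Take 1.066 servings of edamame: +65.0 mg calcium for $0.69 (total $1.29, still need 0.0 mg).
Greedy by cheapest-per-mg is optimal for a single linear constraint, so the minimum cost is $1.29.

$1.29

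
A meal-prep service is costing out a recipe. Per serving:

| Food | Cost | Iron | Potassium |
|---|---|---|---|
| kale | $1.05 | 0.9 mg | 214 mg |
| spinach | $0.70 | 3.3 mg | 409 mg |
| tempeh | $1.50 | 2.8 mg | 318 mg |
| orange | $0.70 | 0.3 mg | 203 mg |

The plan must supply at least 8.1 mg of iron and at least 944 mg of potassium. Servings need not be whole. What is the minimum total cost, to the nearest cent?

$1.72

For a min-cost LP with two ≥-constraints, a basic feasible solution has at most two positive variables.
kale only: max(8.1/0.9, 944/214) = 9 servings → $9.45.
spinach only: max(8.1/3.3, 944/409) = 2.455 servings → $1.72.
tempeh only: max(8.1/2.8, 944/318) = 2.969 servings → $4.45.
orange only: max(8.1/0.3, 944/203) = 27 servings → $18.90.
kale + spinach with both targets exact would need a negative amount; discard.
kale + tempeh with both tight: 0.2153 servings and 2.824 servings → $4.46.
kale + orange with both targets exact would need a negative amount; discard.
spinach + tempeh with both tight: 0.7035 servings and 2.064 servings → $3.59.
spinach + orange: intersection lies outside the first quadrant.
tempeh + orange with both tight: 2.878 servings and 0.1425 servings → $4.42.
The minimum over all feasible corners is $1.72.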